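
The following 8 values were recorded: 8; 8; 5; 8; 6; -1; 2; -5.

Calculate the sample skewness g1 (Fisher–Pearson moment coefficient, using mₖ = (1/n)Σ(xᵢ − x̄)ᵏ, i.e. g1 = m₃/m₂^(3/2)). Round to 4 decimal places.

x̄ = (8 + 8 + 5 + 8 + 6 - 1 + 2 - 5) / 8 = 3.8750
deviations (xᵢ − x̄): 4.1250, 4.1250, 1.1250, 4.1250, 2.1250, -4.8750, -1.8750, -8.8750
Σ(xᵢ − x̄)² = 162.8750 ⇒ m₂ = 162.8750/8 = 20.35938
Σ(xᵢ − x̄)³ = -599.9063 ⇒ m₃ = -599.9063/8 = -74.98828
m₂^(3/2) = 20.35938^(1.5) = 91.86428
g1 = m₃ / m₂^(3/2) = -74.98828 / 91.86428 ≈ -0.8163

-0.8163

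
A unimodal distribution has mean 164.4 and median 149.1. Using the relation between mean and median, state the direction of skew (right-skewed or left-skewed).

right-skewed

mean − median = 164.4 − 149.1 = 15.3
mean > median ⇒ the longer tail is on the right ⇒ right-skewed (positively skewed).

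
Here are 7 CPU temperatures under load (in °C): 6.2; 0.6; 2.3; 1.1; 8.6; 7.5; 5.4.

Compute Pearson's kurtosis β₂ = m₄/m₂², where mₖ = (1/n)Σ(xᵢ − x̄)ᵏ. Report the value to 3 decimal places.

x̄ = 4.5286
Σ(xᵢ − x̄)² = 61.1143 ⇒ m₂ = 8.73061
Σ(xᵢ − x̄)⁴ = 762.1679 ⇒ m₄ = 108.88112
m₂² = 76.22359
β₂ = m₄/m₂² = 108.88112 / 76.22359 ≈ 1.428

1.428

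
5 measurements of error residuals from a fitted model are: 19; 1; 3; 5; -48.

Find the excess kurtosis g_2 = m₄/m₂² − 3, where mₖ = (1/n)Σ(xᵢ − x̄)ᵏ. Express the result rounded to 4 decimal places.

x̄ = -4.0000
Σ(xᵢ − x̄)² = 2620.0000 ⇒ m₂ = 524.00000
Σ(xᵢ − x̄)⁴ = 4037524.0000 ⇒ m₄ = 807504.80000
m₂² = 274576.00000
g_2 = m₄/m₂² − 3 = 2.94092 − 3 ≈ -0.0591

-0.0591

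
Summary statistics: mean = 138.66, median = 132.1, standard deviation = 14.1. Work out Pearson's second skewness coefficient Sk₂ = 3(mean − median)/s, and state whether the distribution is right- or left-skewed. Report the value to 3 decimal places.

Sk₂ = 3(138.66 − 132.1) / 14.1 = 3 × 6.5600 / 14.1
    = 19.6800 / 14.1 ≈ 1.396
Sk₂ > 0 ⇒ mean > median ⇒ right-skewed (positive skew).

1.396, right-skewed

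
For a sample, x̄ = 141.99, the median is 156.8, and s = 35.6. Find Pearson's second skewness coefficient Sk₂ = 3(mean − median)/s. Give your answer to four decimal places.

Sk₂ = 3(141.99 − 156.8) / 35.6 = 3 × -14.8100 / 35.6
    = -44.4300 / 35.6 ≈ -1.2480

-1.2480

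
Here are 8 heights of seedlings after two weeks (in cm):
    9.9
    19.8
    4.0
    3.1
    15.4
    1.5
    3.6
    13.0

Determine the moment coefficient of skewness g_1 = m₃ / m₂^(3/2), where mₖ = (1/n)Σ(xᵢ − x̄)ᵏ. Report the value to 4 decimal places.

x̄ = (9.9 + 19.8 + 4.0 + 3.1 + 15.4 + 1.5 + 3.6 + 13.0) / 8 = 8.7875
deviations (xᵢ − x̄): 1.1125, 11.0125, -4.7875, -5.6875, 6.6125, -7.2875, -5.1875, 4.2125
Σ(xᵢ − x̄)² = 319.2688 ⇒ m₂ = 319.2688/8 = 39.90859
Σ(xᵢ − x̄)³ = 880.4776 ⇒ m₃ = 880.4776/8 = 110.05970
m₂^(3/2) = 39.90859^(1.5) = 252.11555
g_1 = m₃ / m₂^(3/2) = 110.05970 / 252.11555 ≈ 0.4365

0.4365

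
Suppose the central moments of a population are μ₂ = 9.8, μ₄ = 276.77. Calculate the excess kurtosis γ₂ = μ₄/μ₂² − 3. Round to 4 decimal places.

μ₂² = 9.8² = 96.04000
μ₄/μ₂² = 276.77 / 96.04000 = 2.88182
γ₂ = 2.88182 − 3 ≈ -0.1182

-0.1182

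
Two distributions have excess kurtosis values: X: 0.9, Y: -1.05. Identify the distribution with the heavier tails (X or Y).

X

Higher excess kurtosis ⇒ heavier tails relative to the normal distribution.
0.9 vs -1.05: the larger is 0.9, so X has heavier tails. (X is leptokurtic — heavier-than-normal tails; the other is platykurtic.)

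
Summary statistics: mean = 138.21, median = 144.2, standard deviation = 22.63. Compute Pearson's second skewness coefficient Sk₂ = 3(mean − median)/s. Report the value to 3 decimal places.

-0.794

Sk₂ = 3(138.21 − 144.2) / 22.63 = 3 × -5.9900 / 22.63
    = -17.9700 / 22.63 ≈ -0.794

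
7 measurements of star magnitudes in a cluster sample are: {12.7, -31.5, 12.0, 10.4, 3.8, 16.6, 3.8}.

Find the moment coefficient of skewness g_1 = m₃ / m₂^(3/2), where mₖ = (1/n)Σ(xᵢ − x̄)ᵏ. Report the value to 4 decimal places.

x̄ = (12.7 - 31.5 + 12.0 + 10.4 + 3.8 + 16.6 + 3.8) / 7 = 3.9714
deviations (xᵢ − x̄): 8.7286, -35.4714, 8.0286, 6.4286, -0.1714, 12.6286, -0.1714
Σ(xᵢ − x̄)² = 1599.7343 ⇒ m₂ = 1599.7343/7 = 228.53347
Σ(xᵢ − x̄)³ = -41168.7478 ⇒ m₃ = -41168.7478/7 = -5881.24968
m₂^(3/2) = 228.53347^(1.5) = 3454.81438
g_1 = m₃ / m₂^(3/2) = -5881.24968 / 3454.81438 ≈ -1.7023

-1.7023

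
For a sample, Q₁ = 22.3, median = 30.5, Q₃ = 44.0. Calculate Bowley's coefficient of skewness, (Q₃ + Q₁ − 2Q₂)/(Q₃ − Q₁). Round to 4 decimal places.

numerator: Q₃ + Q₁ − 2Q₂ = 44.0 + 22.3 − 2×30.5 = 5.3000
denominator: Q₃ − Q₁ = 44.0 − 22.3 = 21.7000
Bowley skewness = 5.3000 / 21.7000 ≈ 0.2442

0.2442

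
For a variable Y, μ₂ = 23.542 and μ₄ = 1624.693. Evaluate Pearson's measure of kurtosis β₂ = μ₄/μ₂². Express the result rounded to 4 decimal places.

μ₂² = 23.542² = 554.22576
μ₄/μ₂² = 1624.693 / 554.22576 = 2.93146
β₂ ≈ 2.9315

2.9315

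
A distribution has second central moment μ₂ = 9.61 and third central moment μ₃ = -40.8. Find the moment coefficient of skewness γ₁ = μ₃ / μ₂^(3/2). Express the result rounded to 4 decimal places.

σ = √μ₂ = √9.61 = 3.10000
σ³ = μ₂^(3/2) = 29.79100
γ₁ = μ₃/σ³ = -40.8 / 29.79100 ≈ -1.3695

-1.3695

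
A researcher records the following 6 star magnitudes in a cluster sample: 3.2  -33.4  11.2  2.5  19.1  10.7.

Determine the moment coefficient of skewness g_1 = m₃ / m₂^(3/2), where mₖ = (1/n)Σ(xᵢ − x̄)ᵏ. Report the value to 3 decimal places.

-1.355

x̄ = (3.2 - 33.4 + 11.2 + 2.5 + 19.1 + 10.7) / 6 = 2.2167
deviations (xᵢ − x̄): 0.9833, -35.6167, 8.9833, 0.2833, 16.8833, 8.4833
Σ(xᵢ − x̄)² = 1707.3083 ⇒ m₂ = 1707.3083/6 = 284.55139
Σ(xᵢ − x̄)³ = -39032.4204 ⇒ m₃ = -39032.4204/6 = -6505.40341
m₂^(3/2) = 284.55139^(1.5) = 4799.99809
g_1 = m₃ / m₂^(3/2) = -6505.40341 / 4799.99809 ≈ -1.355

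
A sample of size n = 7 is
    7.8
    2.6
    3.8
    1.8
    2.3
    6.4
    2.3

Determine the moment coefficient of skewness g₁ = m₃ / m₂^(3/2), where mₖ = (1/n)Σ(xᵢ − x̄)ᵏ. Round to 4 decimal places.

x̄ = (7.8 + 2.6 + 3.8 + 1.8 + 2.3 + 6.4 + 2.3) / 7 = 3.8571
deviations (xᵢ − x̄): 3.9429, -1.2571, -0.0571, -2.0571, -1.5571, 2.5429, -1.5571
Σ(xᵢ − x̄)² = 32.6771 ⇒ m₂ = 32.6771/7 = 4.66816
Σ(xᵢ − x̄)³ = 59.4949 ⇒ m₃ = 59.4949/7 = 8.49927
m₂^(3/2) = 4.66816^(1.5) = 10.08600
g₁ = m₃ / m₂^(3/2) = 8.49927 / 10.08600 ≈ 0.8427

0.8427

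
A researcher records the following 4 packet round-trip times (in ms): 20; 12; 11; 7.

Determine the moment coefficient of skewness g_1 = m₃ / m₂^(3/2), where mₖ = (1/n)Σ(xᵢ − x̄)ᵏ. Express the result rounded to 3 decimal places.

0.600

x̄ = (20 + 12 + 11 + 7) / 4 = 12.5000
deviations (xᵢ − x̄): 7.5000, -0.5000, -1.5000, -5.5000
Σ(xᵢ − x̄)² = 89.0000 ⇒ m₂ = 89.0000/4 = 22.25000
Σ(xᵢ − x̄)³ = 252.0000 ⇒ m₃ = 252.0000/4 = 63.00000
m₂^(3/2) = 22.25000^(1.5) = 104.95304
g_1 = m₃ / m₂^(3/2) = 63.00000 / 104.95304 ≈ 0.600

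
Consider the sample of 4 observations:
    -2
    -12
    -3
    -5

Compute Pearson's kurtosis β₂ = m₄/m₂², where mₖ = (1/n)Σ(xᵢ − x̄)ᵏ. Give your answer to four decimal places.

2.1223

x̄ = -5.5000
Σ(xᵢ − x̄)² = 61.0000 ⇒ m₂ = 15.25000
Σ(xᵢ − x̄)⁴ = 1974.2500 ⇒ m₄ = 493.56250
m₂² = 232.56250
β₂ = m₄/m₂² = 493.56250 / 232.56250 ≈ 2.1223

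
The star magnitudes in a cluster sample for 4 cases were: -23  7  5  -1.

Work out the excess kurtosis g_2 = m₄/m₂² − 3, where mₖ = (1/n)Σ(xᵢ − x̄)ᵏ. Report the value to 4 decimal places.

-0.8413

x̄ = -3.0000
Σ(xᵢ − x̄)² = 568.0000 ⇒ m₂ = 142.00000
Σ(xᵢ − x̄)⁴ = 174112.0000 ⇒ m₄ = 43528.00000
m₂² = 20164.00000
g_2 = m₄/m₂² − 3 = 2.15870 − 3 ≈ -0.8413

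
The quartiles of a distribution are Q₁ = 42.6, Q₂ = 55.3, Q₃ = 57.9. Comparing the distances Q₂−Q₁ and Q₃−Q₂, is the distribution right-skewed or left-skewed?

left-skewed

Q₂ − Q₁ = 12.7;  Q₃ − Q₂ = 2.6
Q₂ − Q₁ > Q₃ − Q₂ ⇒ the lower half is more spread out ⇒ left-skewed.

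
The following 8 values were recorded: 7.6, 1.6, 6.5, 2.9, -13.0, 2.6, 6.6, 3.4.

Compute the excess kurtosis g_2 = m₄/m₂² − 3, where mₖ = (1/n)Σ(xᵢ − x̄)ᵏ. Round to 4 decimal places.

x̄ = 2.2750
Σ(xᵢ − x̄)² = 300.4550 ⇒ m₂ = 37.55688
Σ(xᵢ − x̄)⁴ = 55915.4071 ⇒ m₄ = 6989.42589
m₂² = 1410.51886
g_2 = m₄/m₂² − 3 = 4.95522 − 3 ≈ 1.9552

1.9552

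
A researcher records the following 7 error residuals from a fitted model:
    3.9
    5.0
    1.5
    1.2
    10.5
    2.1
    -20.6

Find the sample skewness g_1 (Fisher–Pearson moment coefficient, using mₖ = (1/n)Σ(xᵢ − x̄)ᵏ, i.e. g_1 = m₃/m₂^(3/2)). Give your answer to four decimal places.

x̄ = (3.9 + 5.0 + 1.5 + 1.2 + 10.5 + 2.1 - 20.6) / 7 = 0.5143
deviations (xᵢ − x̄): 3.3857, 4.4857, 0.9857, 0.6857, 9.9857, 1.5857, -21.1143
Σ(xᵢ − x̄)² = 581.0686 ⇒ m₂ = 581.0686/7 = 83.00980
Σ(xᵢ − x̄)³ = -8282.9660 ⇒ m₃ = -8282.9660/7 = -1183.28085
m₂^(3/2) = 83.00980^(1.5) = 756.29986
g_1 = m₃ / m₂^(3/2) = -1183.28085 / 756.29986 ≈ -1.5646

-1.5646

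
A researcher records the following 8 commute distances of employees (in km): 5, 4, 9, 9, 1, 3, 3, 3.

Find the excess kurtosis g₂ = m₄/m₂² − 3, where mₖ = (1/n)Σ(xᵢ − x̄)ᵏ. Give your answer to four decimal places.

x̄ = 4.6250
Σ(xᵢ − x̄)² = 59.8750 ⇒ m₂ = 7.48438
Σ(xᵢ − x̄)⁴ = 926.4941 ⇒ m₄ = 115.81177
m₂² = 56.01587
g₂ = m₄/m₂² − 3 = 2.06748 − 3 ≈ -0.9325

-0.9325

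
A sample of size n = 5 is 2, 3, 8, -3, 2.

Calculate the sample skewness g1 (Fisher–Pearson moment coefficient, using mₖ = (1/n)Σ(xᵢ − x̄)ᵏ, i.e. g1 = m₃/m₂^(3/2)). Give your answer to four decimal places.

x̄ = (2 + 3 + 8 - 3 + 2) / 5 = 2.4000
deviations (xᵢ − x̄): -0.4000, 0.6000, 5.6000, -5.4000, -0.4000
Σ(xᵢ − x̄)² = 61.2000 ⇒ m₂ = 61.2000/5 = 12.24000
Σ(xᵢ − x̄)³ = 18.2400 ⇒ m₃ = 18.2400/5 = 3.64800
m₂^(3/2) = 12.24000^(1.5) = 42.82251
g1 = m₃ / m₂^(3/2) = 3.64800 / 42.82251 ≈ 0.0852

0.0852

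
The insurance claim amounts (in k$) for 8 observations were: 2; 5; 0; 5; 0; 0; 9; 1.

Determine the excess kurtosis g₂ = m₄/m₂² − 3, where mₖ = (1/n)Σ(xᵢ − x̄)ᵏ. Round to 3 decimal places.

-0.532

x̄ = 2.7500
Σ(xᵢ − x̄)² = 75.5000 ⇒ m₂ = 9.43750
Σ(xᵢ − x̄)⁴ = 1758.4063 ⇒ m₄ = 219.80078
m₂² = 89.06641
g₂ = m₄/m₂² − 3 = 2.46783 − 3 ≈ -0.532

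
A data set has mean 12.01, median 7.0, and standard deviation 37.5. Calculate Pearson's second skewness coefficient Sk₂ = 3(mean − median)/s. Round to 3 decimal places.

Sk₂ = 3(12.01 − 7.0) / 37.5 = 3 × 5.0100 / 37.5
    = 15.0300 / 37.5 ≈ 0.401

0.401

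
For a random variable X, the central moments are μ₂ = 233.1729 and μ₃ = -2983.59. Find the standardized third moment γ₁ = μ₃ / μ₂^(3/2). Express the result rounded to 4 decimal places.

σ = √μ₂ = √233.1729 = 15.27000
σ³ = μ₂^(3/2) = 3560.55018
γ₁ = μ₃/σ³ = -2983.59 / 3560.55018 ≈ -0.8380

-0.8380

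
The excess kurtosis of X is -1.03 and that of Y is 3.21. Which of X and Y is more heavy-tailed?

Higher excess kurtosis ⇒ heavier tails relative to the normal distribution.
-1.03 vs 3.21: the larger is 3.21, so Y has heavier tails. (Y is leptokurtic — heavier-than-normal tails; the other is platykurtic.)

Y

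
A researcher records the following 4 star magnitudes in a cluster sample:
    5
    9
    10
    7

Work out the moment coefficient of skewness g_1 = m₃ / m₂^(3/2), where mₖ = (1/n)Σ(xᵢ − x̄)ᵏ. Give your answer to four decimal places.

-0.2780

x̄ = (5 + 9 + 10 + 7) / 4 = 7.7500
deviations (xᵢ − x̄): -2.7500, 1.2500, 2.2500, -0.7500
Σ(xᵢ − x̄)² = 14.7500 ⇒ m₂ = 14.7500/4 = 3.68750
Σ(xᵢ − x̄)³ = -7.8750 ⇒ m₃ = -7.8750/4 = -1.96875
m₂^(3/2) = 3.68750^(1.5) = 7.08106
g_1 = m₃ / m₂^(3/2) = -1.96875 / 7.08106 ≈ -0.2780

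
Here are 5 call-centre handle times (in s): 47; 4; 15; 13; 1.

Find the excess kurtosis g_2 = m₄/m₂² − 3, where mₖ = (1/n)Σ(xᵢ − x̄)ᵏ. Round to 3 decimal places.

-0.229

x̄ = 16.0000
Σ(xᵢ − x̄)² = 1340.0000 ⇒ m₂ = 268.00000
Σ(xᵢ − x̄)⁴ = 994964.0000 ⇒ m₄ = 198992.80000
m₂² = 71824.00000
g_2 = m₄/m₂² − 3 = 2.77056 − 3 ≈ -0.229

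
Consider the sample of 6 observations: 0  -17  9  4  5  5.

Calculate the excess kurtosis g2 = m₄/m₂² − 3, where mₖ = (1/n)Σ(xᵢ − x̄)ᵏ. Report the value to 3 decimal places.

0.559

x̄ = 1.0000
Σ(xᵢ − x̄)² = 430.0000 ⇒ m₂ = 71.66667
Σ(xᵢ − x̄)⁴ = 109666.0000 ⇒ m₄ = 18277.66667
m₂² = 5136.11111
g2 = m₄/m₂² − 3 = 3.55866 − 3 ≈ 0.559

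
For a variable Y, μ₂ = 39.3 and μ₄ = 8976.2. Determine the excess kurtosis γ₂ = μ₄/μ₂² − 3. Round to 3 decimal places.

μ₂² = 39.3² = 1544.49000
μ₄/μ₂² = 8976.2 / 1544.49000 = 5.81176
γ₂ = 5.81176 − 3 ≈ 2.812

2.812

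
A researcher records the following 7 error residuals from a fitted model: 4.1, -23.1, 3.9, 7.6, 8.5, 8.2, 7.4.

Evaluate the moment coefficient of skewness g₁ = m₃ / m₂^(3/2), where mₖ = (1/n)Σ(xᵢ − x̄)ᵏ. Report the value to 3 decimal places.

x̄ = (4.1 - 23.1 + 3.9 + 7.6 + 8.5 + 8.2 + 7.4) / 7 = 2.3714
deviations (xᵢ − x̄): 1.7286, -25.4714, 1.5286, 5.2286, 6.1286, 5.8286, 5.0286
Σ(xᵢ − x̄)² = 778.2743 ⇒ m₂ = 778.2743/7 = 111.18204
Σ(xᵢ − x̄)³ = -15818.6766 ⇒ m₃ = -15818.6766/7 = -2259.81094
m₂^(3/2) = 111.18204^(1.5) = 1172.33562
g₁ = m₃ / m₂^(3/2) = -2259.81094 / 1172.33562 ≈ -1.928

-1.928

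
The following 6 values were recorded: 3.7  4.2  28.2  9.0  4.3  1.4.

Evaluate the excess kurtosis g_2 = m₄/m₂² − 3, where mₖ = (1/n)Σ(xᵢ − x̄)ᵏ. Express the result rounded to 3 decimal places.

x̄ = 8.4667
Σ(xᵢ − x̄)² = 497.9133 ⇒ m₂ = 82.98556
Σ(xᵢ − x̄)⁴ = 155278.7428 ⇒ m₄ = 25879.79046
m₂² = 6886.60243
g_2 = m₄/m₂² − 3 = 3.75799 − 3 ≈ 0.758

0.758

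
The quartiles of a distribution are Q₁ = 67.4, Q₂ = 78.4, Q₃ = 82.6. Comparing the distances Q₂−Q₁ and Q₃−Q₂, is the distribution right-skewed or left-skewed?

Q₂ − Q₁ = 11.0;  Q₃ − Q₂ = 4.2
Q₂ − Q₁ > Q₃ − Q₂ ⇒ the lower half is more spread out ⇒ left-skewed.

left-skewed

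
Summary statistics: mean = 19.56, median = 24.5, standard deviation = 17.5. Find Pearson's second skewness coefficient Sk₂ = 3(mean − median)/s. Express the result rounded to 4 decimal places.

Sk₂ = 3(19.56 − 24.5) / 17.5 = 3 × -4.9400 / 17.5
    = -14.8200 / 17.5 ≈ -0.8469

-0.8469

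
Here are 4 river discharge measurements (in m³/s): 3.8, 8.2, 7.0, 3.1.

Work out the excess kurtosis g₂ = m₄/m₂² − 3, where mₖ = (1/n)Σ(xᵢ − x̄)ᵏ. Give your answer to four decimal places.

x̄ = 5.5250
Σ(xᵢ − x̄)² = 18.1875 ⇒ m₂ = 4.54687
Σ(xᵢ − x̄)⁴ = 99.3724 ⇒ m₄ = 24.84310
m₂² = 20.67407
g₂ = m₄/m₂² − 3 = 1.20165 − 3 ≈ -1.7983

-1.7983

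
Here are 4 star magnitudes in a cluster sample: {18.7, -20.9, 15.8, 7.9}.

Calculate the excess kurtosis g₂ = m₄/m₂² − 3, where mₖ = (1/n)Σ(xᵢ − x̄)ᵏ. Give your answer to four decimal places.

-0.8474

x̄ = 5.3750
Σ(xᵢ − x̄)² = 982.9875 ⇒ m₂ = 245.74688
Σ(xᵢ − x̄)⁴ = 519996.6304 ⇒ m₄ = 129999.15760
m₂² = 60391.52657
g₂ = m₄/m₂² − 3 = 2.15261 − 3 ≈ -0.8474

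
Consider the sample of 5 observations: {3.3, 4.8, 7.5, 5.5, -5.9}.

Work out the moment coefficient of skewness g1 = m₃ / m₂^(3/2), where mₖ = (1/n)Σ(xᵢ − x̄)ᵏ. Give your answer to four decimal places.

x̄ = (3.3 + 4.8 + 7.5 + 5.5 - 5.9) / 5 = 3.0400
deviations (xᵢ − x̄): 0.2600, 1.7600, 4.4600, 2.4600, -8.9400
Σ(xᵢ − x̄)² = 109.0320 ⇒ m₂ = 109.0320/5 = 21.80640
Σ(xᵢ − x̄)³ = -605.4442 ⇒ m₃ = -605.4442/5 = -121.08883
m₂^(3/2) = 21.80640^(1.5) = 101.83005
g1 = m₃ / m₂^(3/2) = -121.08883 / 101.83005 ≈ -1.1891

-1.1891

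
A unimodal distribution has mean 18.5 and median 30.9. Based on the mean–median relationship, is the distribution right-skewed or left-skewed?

mean − median = 18.5 − 30.9 = -12.4
mean < median ⇒ the longer tail is on the left ⇒ left-skewed (negatively skewed).

left-skewed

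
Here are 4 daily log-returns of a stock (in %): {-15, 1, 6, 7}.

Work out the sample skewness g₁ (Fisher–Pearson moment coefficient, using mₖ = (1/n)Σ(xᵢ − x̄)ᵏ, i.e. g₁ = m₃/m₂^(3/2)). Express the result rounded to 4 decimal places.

x̄ = (-15 + 1 + 6 + 7) / 4 = -0.2500
deviations (xᵢ − x̄): -14.7500, 1.2500, 6.2500, 7.2500
Σ(xᵢ − x̄)² = 310.7500 ⇒ m₂ = 310.7500/4 = 77.68750
Σ(xᵢ − x̄)³ = -2581.8750 ⇒ m₃ = -2581.8750/4 = -645.46875
m₂^(3/2) = 77.68750^(1.5) = 684.74161
g₁ = m₃ / m₂^(3/2) = -645.46875 / 684.74161 ≈ -0.9426

-0.9426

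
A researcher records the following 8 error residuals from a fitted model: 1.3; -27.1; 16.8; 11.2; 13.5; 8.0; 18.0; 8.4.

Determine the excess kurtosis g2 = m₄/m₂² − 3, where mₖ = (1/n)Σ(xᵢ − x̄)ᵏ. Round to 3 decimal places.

x̄ = 6.2625
Σ(xᵢ − x̄)² = 1470.8388 ⇒ m₂ = 183.85484
Σ(xᵢ − x̄)⁴ = 1274179.0651 ⇒ m₄ = 159272.38314
m₂² = 33802.60357
g2 = m₄/m₂² − 3 = 4.71184 − 3 ≈ 1.712

1.712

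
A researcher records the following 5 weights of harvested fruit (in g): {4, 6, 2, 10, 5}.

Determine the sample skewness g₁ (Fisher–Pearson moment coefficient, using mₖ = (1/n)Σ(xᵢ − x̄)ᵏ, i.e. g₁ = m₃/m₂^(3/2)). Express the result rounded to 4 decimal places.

0.5936

x̄ = (4 + 6 + 2 + 10 + 5) / 5 = 5.4000
deviations (xᵢ − x̄): -1.4000, 0.6000, -3.4000, 4.6000, -0.4000
Σ(xᵢ − x̄)² = 35.2000 ⇒ m₂ = 35.2000/5 = 7.04000
Σ(xᵢ − x̄)³ = 55.4400 ⇒ m₃ = 55.4400/5 = 11.08800
m₂^(3/2) = 7.04000^(1.5) = 18.67923
g₁ = m₃ / m₂^(3/2) = 11.08800 / 18.67923 ≈ 0.5936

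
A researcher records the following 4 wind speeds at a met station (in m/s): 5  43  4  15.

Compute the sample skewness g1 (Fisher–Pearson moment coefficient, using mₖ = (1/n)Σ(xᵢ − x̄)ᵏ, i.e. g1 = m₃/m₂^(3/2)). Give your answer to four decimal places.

0.9199

x̄ = (5 + 43 + 4 + 15) / 4 = 16.7500
deviations (xᵢ − x̄): -11.7500, 26.2500, -12.7500, -1.7500
Σ(xᵢ − x̄)² = 992.7500 ⇒ m₂ = 992.7500/4 = 248.18750
Σ(xᵢ − x̄)³ = 14387.6250 ⇒ m₃ = 14387.6250/4 = 3596.90625
m₂^(3/2) = 248.18750^(1.5) = 3909.93787
g1 = m₃ / m₂^(3/2) = 3596.90625 / 3909.93787 ≈ 0.9199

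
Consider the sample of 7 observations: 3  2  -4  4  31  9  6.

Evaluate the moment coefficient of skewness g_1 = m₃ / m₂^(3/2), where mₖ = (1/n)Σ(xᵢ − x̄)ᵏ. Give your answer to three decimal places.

1.495

x̄ = (3 + 2 - 4 + 4 + 31 + 9 + 6) / 7 = 7.2857
deviations (xᵢ − x̄): -4.2857, -5.2857, -11.2857, -3.2857, 23.7143, 1.7143, -1.2857
Σ(xᵢ − x̄)² = 751.4286 ⇒ m₂ = 751.4286/7 = 107.34694
Σ(xᵢ − x̄)³ = 11639.7551 ⇒ m₃ = 11639.7551/7 = 1662.82216
m₂^(3/2) = 107.34694^(1.5) = 1112.20411
g_1 = m₃ / m₂^(3/2) = 1662.82216 / 1112.20411 ≈ 1.495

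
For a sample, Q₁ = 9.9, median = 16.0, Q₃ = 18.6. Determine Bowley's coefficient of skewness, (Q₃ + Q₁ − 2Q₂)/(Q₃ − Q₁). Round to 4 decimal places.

-0.4023

numerator: Q₃ + Q₁ − 2Q₂ = 18.6 + 9.9 − 2×16.0 = -3.5000
denominator: Q₃ − Q₁ = 18.6 − 9.9 = 8.7000
Bowley skewness = -3.5000 / 8.7000 ≈ -0.4023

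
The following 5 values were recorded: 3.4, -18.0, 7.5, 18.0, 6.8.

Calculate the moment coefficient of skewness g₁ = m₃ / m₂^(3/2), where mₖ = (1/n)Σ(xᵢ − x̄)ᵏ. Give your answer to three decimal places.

-0.831

x̄ = (3.4 - 18.0 + 7.5 + 18.0 + 6.8) / 5 = 3.5400
deviations (xᵢ − x̄): -0.1400, -21.5400, 3.9600, 14.4600, 3.2600
Σ(xᵢ − x̄)² = 699.3920 ⇒ m₂ = 699.3920/5 = 139.87840
Σ(xᵢ − x̄)³ = -6873.7414 ⇒ m₃ = -6873.7414/5 = -1374.74827
m₂^(3/2) = 139.87840^(1.5) = 1654.34462
g₁ = m₃ / m₂^(3/2) = -1374.74827 / 1654.34462 ≈ -0.831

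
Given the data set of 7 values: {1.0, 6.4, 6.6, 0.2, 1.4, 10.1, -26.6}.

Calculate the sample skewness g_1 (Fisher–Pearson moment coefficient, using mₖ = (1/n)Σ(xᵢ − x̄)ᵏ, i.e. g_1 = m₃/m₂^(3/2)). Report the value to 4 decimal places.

x̄ = (1.0 + 6.4 + 6.6 + 0.2 + 1.4 + 10.1 - 26.6) / 7 = -0.1286
deviations (xᵢ − x̄): 1.1286, 6.5286, 6.7286, 0.3286, 1.5286, 10.2286, -26.4714
Σ(xᵢ − x̄)² = 896.9743 ⇒ m₂ = 896.9743/7 = 128.13918
Σ(xᵢ − x̄)³ = -16891.4123 ⇒ m₃ = -16891.4123/7 = -2413.05890
m₂^(3/2) = 128.13918^(1.5) = 1450.51736
g_1 = m₃ / m₂^(3/2) = -2413.05890 / 1450.51736 ≈ -1.6636

-1.6636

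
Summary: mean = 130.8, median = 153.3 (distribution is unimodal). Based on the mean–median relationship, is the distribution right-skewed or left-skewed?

mean − median = 130.8 − 153.3 = -22.5
mean < median ⇒ the longer tail is on the left ⇒ left-skewed (negatively skewed).

left-skewed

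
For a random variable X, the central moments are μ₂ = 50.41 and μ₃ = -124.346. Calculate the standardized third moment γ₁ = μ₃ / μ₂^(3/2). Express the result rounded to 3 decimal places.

-0.347

σ = √μ₂ = √50.41 = 7.10000
σ³ = μ₂^(3/2) = 357.91100
γ₁ = μ₃/σ³ = -124.346 / 357.91100 ≈ -0.347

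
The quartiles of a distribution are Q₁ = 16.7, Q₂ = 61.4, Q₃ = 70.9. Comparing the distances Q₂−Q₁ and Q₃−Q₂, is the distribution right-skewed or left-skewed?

Q₂ − Q₁ = 44.7;  Q₃ − Q₂ = 9.5
Q₂ − Q₁ > Q₃ − Q₂ ⇒ the lower half is more spread out ⇒ left-skewed.

left-skewed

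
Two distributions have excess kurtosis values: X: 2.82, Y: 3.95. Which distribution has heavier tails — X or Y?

Higher excess kurtosis ⇒ heavier tails relative to the normal distribution.
2.82 vs 3.95: the larger is 3.95, so Y has heavier tails.

Y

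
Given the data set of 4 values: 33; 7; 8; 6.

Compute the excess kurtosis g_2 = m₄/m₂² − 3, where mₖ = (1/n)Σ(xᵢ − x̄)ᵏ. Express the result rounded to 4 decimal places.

x̄ = 13.5000
Σ(xᵢ − x̄)² = 509.0000 ⇒ m₂ = 127.25000
Σ(xᵢ − x̄)⁴ = 150454.2500 ⇒ m₄ = 37613.56250
m₂² = 16192.56250
g_2 = m₄/m₂² − 3 = 2.32289 − 3 ≈ -0.6771

-0.6771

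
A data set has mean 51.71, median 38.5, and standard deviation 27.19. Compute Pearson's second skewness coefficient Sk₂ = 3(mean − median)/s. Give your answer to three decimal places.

1.458

Sk₂ = 3(51.71 − 38.5) / 27.19 = 3 × 13.2100 / 27.19
    = 39.6300 / 27.19 ≈ 1.458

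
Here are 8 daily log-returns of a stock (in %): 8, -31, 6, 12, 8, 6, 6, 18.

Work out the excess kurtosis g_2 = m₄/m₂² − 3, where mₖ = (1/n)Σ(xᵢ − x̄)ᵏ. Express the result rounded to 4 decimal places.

x̄ = 4.1250
Σ(xᵢ − x̄)² = 1528.8750 ⇒ m₂ = 191.10938
Σ(xᵢ − x̄)⁴ = 1563573.8379 ⇒ m₄ = 195446.72974
m₂² = 36522.79321
g_2 = m₄/m₂² − 3 = 5.35136 − 3 ≈ 2.3514

2.3514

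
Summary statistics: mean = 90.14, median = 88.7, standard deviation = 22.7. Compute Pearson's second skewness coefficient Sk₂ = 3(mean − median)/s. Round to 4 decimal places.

0.1903

Sk₂ = 3(90.14 − 88.7) / 22.7 = 3 × 1.4400 / 22.7
    = 4.3200 / 22.7 ≈ 0.1903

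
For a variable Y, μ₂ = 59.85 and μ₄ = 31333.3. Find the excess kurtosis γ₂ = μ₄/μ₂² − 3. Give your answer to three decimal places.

5.747

μ₂² = 59.85² = 3582.02250
μ₄/μ₂² = 31333.3 / 3582.02250 = 8.74738
γ₂ = 8.74738 − 3 ≈ 5.747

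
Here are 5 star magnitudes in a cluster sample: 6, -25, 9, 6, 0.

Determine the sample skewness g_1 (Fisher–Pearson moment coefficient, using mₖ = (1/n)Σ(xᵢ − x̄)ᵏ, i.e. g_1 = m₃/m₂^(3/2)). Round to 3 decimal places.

x̄ = (6 - 25 + 9 + 6 + 0) / 5 = -0.8000
deviations (xᵢ − x̄): 6.8000, -24.2000, 9.8000, 6.8000, 0.8000
Σ(xᵢ − x̄)² = 774.8000 ⇒ m₂ = 774.8000/5 = 154.96000
Σ(xᵢ − x̄)³ = -12601.9200 ⇒ m₃ = -12601.9200/5 = -2520.38400
m₂^(3/2) = 154.96000^(1.5) = 1928.98749
g_1 = m₃ / m₂^(3/2) = -2520.38400 / 1928.98749 ≈ -1.307

-1.307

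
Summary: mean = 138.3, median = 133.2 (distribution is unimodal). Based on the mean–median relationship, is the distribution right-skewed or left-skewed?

mean − median = 138.3 − 133.2 = 5.1
mean > median ⇒ the longer tail is on the right ⇒ right-skewed (positively skewed).

right-skewed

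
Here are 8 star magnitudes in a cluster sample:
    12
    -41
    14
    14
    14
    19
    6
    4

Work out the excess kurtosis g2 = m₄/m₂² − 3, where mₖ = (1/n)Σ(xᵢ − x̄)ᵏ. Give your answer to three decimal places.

x̄ = 5.2500
Σ(xᵢ − x̄)² = 2605.5000 ⇒ m₂ = 325.68750
Σ(xᵢ − x̄)⁴ = 4630997.1563 ⇒ m₄ = 578874.64453
m₂² = 106072.34766
g2 = m₄/m₂² − 3 = 5.45736 − 3 ≈ 2.457

2.457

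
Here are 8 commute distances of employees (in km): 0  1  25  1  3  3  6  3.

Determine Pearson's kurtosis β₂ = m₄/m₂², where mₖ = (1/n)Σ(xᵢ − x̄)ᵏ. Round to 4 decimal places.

x̄ = 5.2500
Σ(xᵢ − x̄)² = 469.5000 ⇒ m₂ = 58.68750
Σ(xᵢ − x̄)⁴ = 153638.1563 ⇒ m₄ = 19204.76953
m₂² = 3444.22266
β₂ = m₄/m₂² = 19204.76953 / 3444.22266 ≈ 5.5759

5.5759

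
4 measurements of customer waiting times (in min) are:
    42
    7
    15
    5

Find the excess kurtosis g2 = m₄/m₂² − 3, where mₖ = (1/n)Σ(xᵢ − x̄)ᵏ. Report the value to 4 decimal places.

-0.8531

x̄ = 17.2500
Σ(xᵢ − x̄)² = 872.7500 ⇒ m₂ = 218.18750
Σ(xᵢ − x̄)⁴ = 408815.3281 ⇒ m₄ = 102203.83203
m₂² = 47605.78516
g2 = m₄/m₂² − 3 = 2.14688 − 3 ≈ -0.8531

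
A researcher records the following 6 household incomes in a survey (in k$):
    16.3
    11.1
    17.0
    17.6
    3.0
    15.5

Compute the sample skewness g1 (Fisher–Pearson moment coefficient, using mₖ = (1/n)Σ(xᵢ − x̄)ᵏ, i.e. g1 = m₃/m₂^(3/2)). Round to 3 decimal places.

x̄ = (16.3 + 11.1 + 17.0 + 17.6 + 3.0 + 15.5) / 6 = 13.4167
deviations (xᵢ − x̄): 2.8833, -2.3167, 3.5833, 4.1833, -10.4167, 2.0833
Σ(xᵢ − x̄)² = 156.8683 ⇒ m₂ = 156.8683/6 = 26.14472
Σ(xᵢ − x̄)³ = -990.4804 ⇒ m₃ = -990.4804/6 = -165.08007
m₂^(3/2) = 26.14472^(1.5) = 133.68296
g1 = m₃ / m₂^(3/2) = -165.08007 / 133.68296 ≈ -1.235

-1.235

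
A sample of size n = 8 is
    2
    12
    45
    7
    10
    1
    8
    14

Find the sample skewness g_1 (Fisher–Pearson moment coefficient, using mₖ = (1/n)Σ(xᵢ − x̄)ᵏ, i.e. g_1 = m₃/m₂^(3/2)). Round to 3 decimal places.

x̄ = (2 + 12 + 45 + 7 + 10 + 1 + 8 + 14) / 8 = 12.3750
deviations (xᵢ − x̄): -10.3750, -0.3750, 32.6250, -5.3750, -2.3750, -11.3750, -4.3750, 1.6250
Σ(xᵢ − x̄)² = 1357.8750 ⇒ m₂ = 1357.8750/8 = 169.73438
Σ(xᵢ − x̄)³ = 31888.9688 ⇒ m₃ = 31888.9688/8 = 3986.12109
m₂^(3/2) = 169.73438^(1.5) = 2211.33586
g_1 = m₃ / m₂^(3/2) = 3986.12109 / 2211.33586 ≈ 1.803

1.803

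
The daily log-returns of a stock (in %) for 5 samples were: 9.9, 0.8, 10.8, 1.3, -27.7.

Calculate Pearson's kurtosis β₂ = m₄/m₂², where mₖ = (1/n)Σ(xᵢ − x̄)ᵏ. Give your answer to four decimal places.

2.8302

x̄ = -0.9800
Σ(xᵢ − x̄)² = 979.4680 ⇒ m₂ = 195.89360
Σ(xᵢ − x̄)⁴ = 543042.8265 ⇒ m₄ = 108608.56529
m₂² = 38374.30252
β₂ = m₄/m₂² = 108608.56529 / 38374.30252 ≈ 2.8302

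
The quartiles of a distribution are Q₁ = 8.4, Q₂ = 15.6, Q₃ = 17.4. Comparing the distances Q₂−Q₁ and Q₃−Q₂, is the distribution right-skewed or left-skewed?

left-skewed

Q₂ − Q₁ = 7.2;  Q₃ − Q₂ = 1.8
Q₂ − Q₁ > Q₃ − Q₂ ⇒ the lower half is more spread out ⇒ left-skewed.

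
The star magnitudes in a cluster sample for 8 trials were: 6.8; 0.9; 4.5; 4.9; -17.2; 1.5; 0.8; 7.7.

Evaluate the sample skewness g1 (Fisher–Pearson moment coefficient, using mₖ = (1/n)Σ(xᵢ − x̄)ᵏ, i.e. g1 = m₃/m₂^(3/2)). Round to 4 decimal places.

-1.7773

x̄ = (6.8 + 0.9 + 4.5 + 4.9 - 17.2 + 1.5 + 0.8 + 7.7) / 8 = 1.2375
deviations (xᵢ − x̄): 5.5625, -0.3375, 3.2625, 3.6625, -18.4375, 0.2625, -0.4375, 6.4625
Σ(xᵢ − x̄)² = 437.0788 ⇒ m₂ = 437.0788/8 = 54.63484
Σ(xᵢ − x̄)³ = -5741.9088 ⇒ m₃ = -5741.9088/8 = -717.73860
m₂^(3/2) = 54.63484^(1.5) = 403.83556
g1 = m₃ / m₂^(3/2) = -717.73860 / 403.83556 ≈ -1.7773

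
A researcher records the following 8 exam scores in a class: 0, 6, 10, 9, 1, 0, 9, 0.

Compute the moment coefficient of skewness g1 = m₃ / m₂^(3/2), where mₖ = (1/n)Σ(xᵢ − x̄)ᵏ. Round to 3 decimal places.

x̄ = (0 + 6 + 10 + 9 + 1 + 0 + 9 + 0) / 8 = 4.3750
deviations (xᵢ − x̄): -4.3750, 1.6250, 5.6250, 4.6250, -3.3750, -4.3750, 4.6250, -4.3750
Σ(xᵢ − x̄)² = 145.8750 ⇒ m₂ = 145.8750/8 = 18.23438
Σ(xᵢ − x̄)³ = 90.4688 ⇒ m₃ = 90.4688/8 = 11.30859
m₂^(3/2) = 18.23438^(1.5) = 77.86393
g1 = m₃ / m₂^(3/2) = 11.30859 / 77.86393 ≈ 0.145

0.145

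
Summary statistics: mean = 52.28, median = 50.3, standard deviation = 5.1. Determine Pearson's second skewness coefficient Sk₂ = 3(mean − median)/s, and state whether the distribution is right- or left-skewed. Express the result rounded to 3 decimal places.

Sk₂ = 3(52.28 − 50.3) / 5.1 = 3 × 1.9800 / 5.1
    = 5.9400 / 5.1 ≈ 1.165
Sk₂ > 0 ⇒ mean > median ⇒ right-skewed (positive skew).

1.165, right-skewed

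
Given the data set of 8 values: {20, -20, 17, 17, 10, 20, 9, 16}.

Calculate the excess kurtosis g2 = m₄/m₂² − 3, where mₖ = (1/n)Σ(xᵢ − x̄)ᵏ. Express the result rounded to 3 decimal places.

x̄ = 11.1250
Σ(xᵢ − x̄)² = 1224.8750 ⇒ m₂ = 153.10938
Σ(xᵢ − x̄)⁴ = 953884.3379 ⇒ m₄ = 119235.54224
m₂² = 23442.48071
g2 = m₄/m₂² − 3 = 5.08630 − 3 ≈ 2.086

2.086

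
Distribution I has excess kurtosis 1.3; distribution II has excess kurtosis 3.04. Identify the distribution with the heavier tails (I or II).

II

Higher excess kurtosis ⇒ heavier tails relative to the normal distribution.
1.3 vs 3.04: the larger is 3.04, so II has heavier tails.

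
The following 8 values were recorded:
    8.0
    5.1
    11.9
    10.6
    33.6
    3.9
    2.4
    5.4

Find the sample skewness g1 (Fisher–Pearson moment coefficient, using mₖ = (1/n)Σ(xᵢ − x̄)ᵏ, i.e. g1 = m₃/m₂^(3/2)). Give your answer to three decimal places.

1.817

x̄ = (8.0 + 5.1 + 11.9 + 10.6 + 33.6 + 3.9 + 2.4 + 5.4) / 8 = 10.1125
deviations (xᵢ − x̄): -2.1125, -5.0125, 1.7875, 0.4875, 23.4875, -6.2125, -7.7125, -4.7125
Σ(xᵢ − x̄)² = 704.9688 ⇒ m₂ = 704.9688/8 = 88.12109
Σ(xᵢ − x̄)³ = 12024.4507 ⇒ m₃ = 12024.4507/8 = 1503.05633
m₂^(3/2) = 88.12109^(1.5) = 827.21770
g1 = m₃ / m₂^(3/2) = 1503.05633 / 827.21770 ≈ 1.817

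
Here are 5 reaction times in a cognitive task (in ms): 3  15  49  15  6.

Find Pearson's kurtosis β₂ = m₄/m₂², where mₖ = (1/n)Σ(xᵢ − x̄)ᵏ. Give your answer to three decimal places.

2.853

x̄ = 17.6000
Σ(xᵢ − x̄)² = 1347.2000 ⇒ m₂ = 269.44000
Σ(xᵢ − x̄)⁴ = 1035752.0960 ⇒ m₄ = 207150.41920
m₂² = 72597.91360
β₂ = m₄/m₂² = 207150.41920 / 72597.91360 ≈ 2.853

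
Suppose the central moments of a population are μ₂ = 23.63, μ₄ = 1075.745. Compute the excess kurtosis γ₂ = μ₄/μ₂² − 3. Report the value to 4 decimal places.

-1.0734

μ₂² = 23.63² = 558.37690
μ₄/μ₂² = 1075.745 / 558.37690 = 1.92656
γ₂ = 1.92656 − 3 ≈ -1.0734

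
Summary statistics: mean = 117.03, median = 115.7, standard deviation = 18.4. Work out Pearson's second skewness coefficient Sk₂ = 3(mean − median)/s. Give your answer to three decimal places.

0.217

Sk₂ = 3(117.03 − 115.7) / 18.4 = 3 × 1.3300 / 18.4
    = 3.9900 / 18.4 ≈ 0.217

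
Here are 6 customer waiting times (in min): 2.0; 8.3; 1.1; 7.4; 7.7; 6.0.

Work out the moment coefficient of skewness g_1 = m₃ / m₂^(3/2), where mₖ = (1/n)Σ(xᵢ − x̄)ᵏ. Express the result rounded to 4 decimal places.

x̄ = (2.0 + 8.3 + 1.1 + 7.4 + 7.7 + 6.0) / 6 = 5.4167
deviations (xᵢ − x̄): -3.4167, 2.8833, -4.3167, 1.9833, 2.2833, 0.5833
Σ(xᵢ − x̄)² = 48.1083 ⇒ m₂ = 48.1083/6 = 8.01806
Σ(xᵢ − x̄)³ = -76.4444 ⇒ m₃ = -76.4444/6 = -12.74074
m₂^(3/2) = 8.01806^(1.5) = 22.70406
g_1 = m₃ / m₂^(3/2) = -12.74074 / 22.70406 ≈ -0.5612

-0.5612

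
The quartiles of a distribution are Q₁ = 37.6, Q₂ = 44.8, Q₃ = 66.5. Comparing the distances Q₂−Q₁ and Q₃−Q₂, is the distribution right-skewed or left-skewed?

Q₂ − Q₁ = 7.2;  Q₃ − Q₂ = 21.7
Q₃ − Q₂ > Q₂ − Q₁ ⇒ the upper half is more spread out ⇒ right-skewed.

right-skewed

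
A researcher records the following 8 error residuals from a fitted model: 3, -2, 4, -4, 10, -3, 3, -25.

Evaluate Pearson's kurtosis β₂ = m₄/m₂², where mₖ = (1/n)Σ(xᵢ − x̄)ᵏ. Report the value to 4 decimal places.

4.3011

x̄ = -1.7500
Σ(xᵢ − x̄)² = 763.5000 ⇒ m₂ = 95.43750
Σ(xᵢ − x̄)⁴ = 313408.4063 ⇒ m₄ = 39176.05078
m₂² = 9108.31641
β₂ = m₄/m₂² = 39176.05078 / 9108.31641 ≈ 4.3011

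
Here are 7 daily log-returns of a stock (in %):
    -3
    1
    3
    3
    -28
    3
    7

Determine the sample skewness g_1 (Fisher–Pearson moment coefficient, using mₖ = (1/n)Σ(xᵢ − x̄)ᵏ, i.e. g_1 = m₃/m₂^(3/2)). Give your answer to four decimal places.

x̄ = (-3 + 1 + 3 + 3 - 28 + 3 + 7) / 7 = -2.0000
deviations (xᵢ − x̄): -1.0000, 3.0000, 5.0000, 5.0000, -26.0000, 5.0000, 9.0000
Σ(xᵢ − x̄)² = 842.0000 ⇒ m₂ = 842.0000/7 = 120.28571
Σ(xᵢ − x̄)³ = -16446.0000 ⇒ m₃ = -16446.0000/7 = -2349.42857
m₂^(3/2) = 120.28571^(1.5) = 1319.23170
g_1 = m₃ / m₂^(3/2) = -2349.42857 / 1319.23170 ≈ -1.7809

-1.7809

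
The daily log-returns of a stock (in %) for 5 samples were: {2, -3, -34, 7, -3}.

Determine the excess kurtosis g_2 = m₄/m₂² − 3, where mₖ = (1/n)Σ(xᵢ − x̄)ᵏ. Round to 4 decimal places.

x̄ = -6.2000
Σ(xᵢ − x̄)² = 1034.8000 ⇒ m₂ = 206.96000
Σ(xᵢ − x̄)⁴ = 632372.1760 ⇒ m₄ = 126474.43520
m₂² = 42832.44160
g_2 = m₄/m₂² − 3 = 2.95277 − 3 ≈ -0.0472

-0.0472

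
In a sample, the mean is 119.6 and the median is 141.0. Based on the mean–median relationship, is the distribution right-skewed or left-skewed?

left-skewed

mean − median = 119.6 − 141.0 = -21.4
mean < median ⇒ the longer tail is on the left ⇒ left-skewed (negatively skewed).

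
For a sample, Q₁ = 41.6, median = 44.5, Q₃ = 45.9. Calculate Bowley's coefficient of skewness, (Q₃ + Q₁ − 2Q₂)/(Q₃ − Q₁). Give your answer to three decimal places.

-0.349

numerator: Q₃ + Q₁ − 2Q₂ = 45.9 + 41.6 − 2×44.5 = -1.5000
denominator: Q₃ − Q₁ = 45.9 − 41.6 = 4.3000
Bowley skewness = -1.5000 / 4.3000 ≈ -0.349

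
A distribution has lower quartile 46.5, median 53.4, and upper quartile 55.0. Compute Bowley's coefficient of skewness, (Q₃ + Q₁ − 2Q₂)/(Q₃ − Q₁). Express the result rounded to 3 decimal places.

numerator: Q₃ + Q₁ − 2Q₂ = 55.0 + 46.5 − 2×53.4 = -5.3000
denominator: Q₃ − Q₁ = 55.0 − 46.5 = 8.5000
Bowley skewness = -5.3000 / 8.5000 ≈ -0.624

-0.624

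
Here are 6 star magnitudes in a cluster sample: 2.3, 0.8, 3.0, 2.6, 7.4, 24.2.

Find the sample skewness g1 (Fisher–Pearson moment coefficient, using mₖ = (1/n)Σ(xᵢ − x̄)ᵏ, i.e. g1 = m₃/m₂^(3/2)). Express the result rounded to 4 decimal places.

x̄ = (2.3 + 0.8 + 3.0 + 2.6 + 7.4 + 24.2) / 6 = 6.7167
deviations (xᵢ − x̄): -4.4167, -5.9167, -3.7167, -4.1167, 0.6833, 17.4833
Σ(xᵢ − x̄)² = 391.4083 ⇒ m₂ = 391.4083/6 = 65.23472
Σ(xᵢ − x̄)³ = 4930.0106 ⇒ m₃ = 4930.0106/6 = 821.66843
m₂^(3/2) = 65.23472^(1.5) = 526.88790
g1 = m₃ / m₂^(3/2) = 821.66843 / 526.88790 ≈ 1.5595

1.5595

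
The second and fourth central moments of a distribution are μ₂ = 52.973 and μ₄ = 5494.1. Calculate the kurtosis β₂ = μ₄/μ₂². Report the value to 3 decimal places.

1.958

μ₂² = 52.973² = 2806.13873
μ₄/μ₂² = 5494.1 / 2806.13873 = 1.95789
β₂ ≈ 1.958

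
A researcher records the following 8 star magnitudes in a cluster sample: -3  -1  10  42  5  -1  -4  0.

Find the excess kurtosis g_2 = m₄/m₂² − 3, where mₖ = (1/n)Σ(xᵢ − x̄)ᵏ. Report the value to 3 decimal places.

x̄ = 6.0000
Σ(xᵢ − x̄)² = 1628.0000 ⇒ m₂ = 203.50000
Σ(xᵢ − x̄)⁴ = 1702532.0000 ⇒ m₄ = 212816.50000
m₂² = 41412.25000
g_2 = m₄/m₂² − 3 = 5.13897 − 3 ≈ 2.139

2.139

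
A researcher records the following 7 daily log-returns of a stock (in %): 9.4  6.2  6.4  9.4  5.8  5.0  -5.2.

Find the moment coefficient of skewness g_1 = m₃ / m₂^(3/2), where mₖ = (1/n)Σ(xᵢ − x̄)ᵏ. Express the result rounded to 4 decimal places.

x̄ = (9.4 + 6.2 + 6.4 + 9.4 + 5.8 + 5.0 - 5.2) / 7 = 5.2857
deviations (xᵢ − x̄): 4.1143, 0.9143, 1.1143, 4.1143, 0.5143, -0.2857, -10.4857
Σ(xᵢ − x̄)² = 146.2286 ⇒ m₂ = 146.2286/7 = 20.88980
Σ(xᵢ − x̄)³ = -1011.3580 ⇒ m₃ = -1011.3580/7 = -144.47972
m₂^(3/2) = 20.88980^(1.5) = 95.47756
g_1 = m₃ / m₂^(3/2) = -144.47972 / 95.47756 ≈ -1.5132

-1.5132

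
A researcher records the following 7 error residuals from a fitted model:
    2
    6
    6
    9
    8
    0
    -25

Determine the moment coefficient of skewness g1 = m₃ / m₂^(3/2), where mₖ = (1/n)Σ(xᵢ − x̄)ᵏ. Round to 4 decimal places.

x̄ = (2 + 6 + 6 + 9 + 8 + 0 - 25) / 7 = 0.8571
deviations (xᵢ − x̄): 1.1429, 5.1429, 5.1429, 8.1429, 7.1429, -0.8571, -25.8571
Σ(xᵢ − x̄)² = 840.8571 ⇒ m₂ = 840.8571/7 = 120.12245
Σ(xᵢ − x̄)³ = -16110.6122 ⇒ m₃ = -16110.6122/7 = -2301.51603
m₂^(3/2) = 120.12245^(1.5) = 1316.54669
g1 = m₃ / m₂^(3/2) = -2301.51603 / 1316.54669 ≈ -1.7481

-1.7481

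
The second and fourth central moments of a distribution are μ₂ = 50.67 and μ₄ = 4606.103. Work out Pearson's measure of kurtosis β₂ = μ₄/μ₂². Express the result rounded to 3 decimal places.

μ₂² = 50.67² = 2567.44890
μ₄/μ₂² = 4606.103 / 2567.44890 = 1.79404
β₂ ≈ 1.794

1.794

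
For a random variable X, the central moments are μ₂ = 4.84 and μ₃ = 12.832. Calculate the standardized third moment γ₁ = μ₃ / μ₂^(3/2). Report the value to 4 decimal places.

σ = √μ₂ = √4.84 = 2.20000
σ³ = μ₂^(3/2) = 10.64800
γ₁ = μ₃/σ³ = 12.832 / 10.64800 ≈ 1.2051

1.2051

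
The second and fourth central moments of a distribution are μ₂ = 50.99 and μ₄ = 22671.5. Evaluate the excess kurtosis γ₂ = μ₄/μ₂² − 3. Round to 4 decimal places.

5.7199

μ₂² = 50.99² = 2599.98010
μ₄/μ₂² = 22671.5 / 2599.98010 = 8.71987
γ₂ = 8.71987 − 3 ≈ 5.7199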